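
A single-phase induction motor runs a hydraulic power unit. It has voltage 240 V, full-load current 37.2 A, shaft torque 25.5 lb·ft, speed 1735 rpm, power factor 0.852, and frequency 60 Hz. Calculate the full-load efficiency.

τ = 25.5 lb·ft × 1.356 = 34.58 N·m
ω = 2π × 1735/60 = 181.7 rad/s; P_out = τω = 34.58 × 181.7 = 6283 W
P_in = V·I·cosφ = 240 × 37.2 × 0.852 = 7607 W
η = P_out / P_in = 6283 / 7607 = 0.826 = 82.6%

82.6 %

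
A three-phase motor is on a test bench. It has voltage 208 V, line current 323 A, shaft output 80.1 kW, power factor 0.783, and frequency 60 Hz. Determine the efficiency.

P_out = 80.1 kW = 80100 W
P_in = √3·V_L·I_L·cosφ = 1.732 × 208 × 323 × 0.783 = 91112 W
η = P_out / P_in = 80100 / 91112 = 0.879 = 87.9%

87.9 %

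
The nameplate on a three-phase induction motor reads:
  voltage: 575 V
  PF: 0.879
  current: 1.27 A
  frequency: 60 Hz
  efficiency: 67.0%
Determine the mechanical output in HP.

0.999 HP

P_in = √3·V·I·cosφ = 1.732 × 575 × 1.27 × 0.879 = 1112 W
P_out = η·P_in = 0.67 × 1112 = 745 W
= 745/746 = 0.999 HP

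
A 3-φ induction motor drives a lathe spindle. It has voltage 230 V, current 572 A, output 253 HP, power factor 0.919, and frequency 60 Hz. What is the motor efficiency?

P_out = 253 × 746 = 188738 W
P_in = √3·V_L·I_L·cosφ = 1.732 × 230 × 572 × 0.919 = 209405 W
η = P_out / P_in = 188738 / 209405 = 0.901 = 90.1%

90.1 %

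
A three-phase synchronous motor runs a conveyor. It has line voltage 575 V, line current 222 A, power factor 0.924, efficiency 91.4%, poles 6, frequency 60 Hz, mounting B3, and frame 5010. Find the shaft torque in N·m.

P_in = √3·V·I·cosφ = 1.732 × 575 × 222 × 0.924 = 204287 W
P_out = η·P_in = 0.914 × 204287 = 186718 W
n = n_s = 120×60/6 = 1200 rpm (synchronous)
ω = 2π×1200/60 = 125.7 rad/s
τ = P_out/ω = 186718/125.7 = 1490 N·m

1490 N·m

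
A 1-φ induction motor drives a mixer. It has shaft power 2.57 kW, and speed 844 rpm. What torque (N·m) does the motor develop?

ω = 2π × 844/60 = 88.38 rad/s
τ = P/ω = 2570/88.38 = 29.1 N·m

29.1 N·m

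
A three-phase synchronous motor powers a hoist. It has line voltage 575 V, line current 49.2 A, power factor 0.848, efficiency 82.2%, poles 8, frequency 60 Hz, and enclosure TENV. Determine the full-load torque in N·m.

P_in = √3·V·I·cosφ = 1.732 × 575 × 49.2 × 0.848 = 41551 W
P_out = η·P_in = 0.822 × 41551 = 34155 W
n = n_s = 120×60/8 = 900 rpm (synchronous)
ω = 2π×900/60 = 94.25 rad/s
τ = P_out/ω = 34155/94.25 = 362 N·m

362 N·m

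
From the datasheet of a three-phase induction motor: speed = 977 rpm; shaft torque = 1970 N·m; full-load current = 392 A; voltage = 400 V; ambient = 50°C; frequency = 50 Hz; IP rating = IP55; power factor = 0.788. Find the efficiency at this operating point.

ω = 2π × 977/60 = 102.3 rad/s; P_out = τω = 1970 × 102.3 = 201531 W
P_in = √3·V_L·I_L·cosφ = 1.732 × 400 × 392 × 0.788 = 214003 W
η = P_out / P_in = 201531 / 214003 = 0.942 = 94.2%

94.2 %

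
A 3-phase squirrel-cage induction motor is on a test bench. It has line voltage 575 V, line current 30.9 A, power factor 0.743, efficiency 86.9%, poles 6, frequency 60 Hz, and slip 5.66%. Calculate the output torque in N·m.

168 N·m

P_in = √3·V·I·cosφ = 1.732 × 575 × 30.9 × 0.743 = 22865 W
P_out = η·P_in = 0.869 × 22865 = 19870 W
n_s = 120×60/6 = 1200 rpm; n = 1200×(1−0.0566) = 1132 rpm
ω = 2π×1132/60 = 118.5 rad/s
τ = P_out/ω = 19870/118.5 = 168 N·m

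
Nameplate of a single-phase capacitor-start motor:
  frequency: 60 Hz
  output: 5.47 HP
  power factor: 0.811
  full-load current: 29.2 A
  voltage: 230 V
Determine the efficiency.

P_out = 5.47 × 746 = 4081 W
P_in = V·I·cosφ = 230 × 29.2 × 0.811 = 5447 W
η = P_out / P_in = 4081 / 5447 = 0.749 = 74.9%

74.9 %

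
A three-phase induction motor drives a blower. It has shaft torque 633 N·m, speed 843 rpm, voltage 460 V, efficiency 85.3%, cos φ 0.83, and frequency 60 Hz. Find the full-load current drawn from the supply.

99.1 A

ω = 2π×843/60 = 88.28 rad/s; P_out = τω = 633 × 88.28 = 55881 W
P_in = P_out / η = 55881 / 0.853 = 65511 W
I_L = P_in / (√3·V_L·cosφ) = 65511 / (1.732 × 460 × 0.83) = 99.1 A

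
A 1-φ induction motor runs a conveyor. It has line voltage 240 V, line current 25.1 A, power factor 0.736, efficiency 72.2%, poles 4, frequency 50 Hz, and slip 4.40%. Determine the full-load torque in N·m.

P_in = V·I·cosφ = 240 × 25.1 × 0.736 = 4434 W
P_out = η·P_in = 0.722 × 4434 = 3201 W
n_s = 120×50/4 = 1500 rpm; n = 1500×(1−0.044) = 1434 rpm
ω = 2π×1434/60 = 150.2 rad/s
τ = P_out/ω = 3201/150.2 = 21.3 N·m

21.3 N·m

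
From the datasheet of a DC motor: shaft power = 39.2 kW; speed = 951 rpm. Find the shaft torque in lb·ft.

290 lb·ft

ω = 2π × 951/60 = 99.59 rad/s
τ = P/ω = 39200/99.59 = 393.6 N·m
In lb·ft: 393.6/1.356 = 290 lb·ft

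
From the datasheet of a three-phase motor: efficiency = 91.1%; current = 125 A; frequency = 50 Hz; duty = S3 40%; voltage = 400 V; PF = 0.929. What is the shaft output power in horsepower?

98.2 HP

P_in = √3·V·I·cosφ = 1.732 × 400 × 125 × 0.929 = 80451 W
P_out = η·P_in = 0.911 × 80451 = 73291 W
= 73291/746 = 98.2 HP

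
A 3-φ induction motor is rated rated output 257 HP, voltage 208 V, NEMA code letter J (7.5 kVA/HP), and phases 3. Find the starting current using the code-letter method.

S_LR = 7.5 × 257 = 1927.5 kVA
I_LR = S_LR/(√3·V_L) = 1927500/(1.732×208) = 5350 A

5350 A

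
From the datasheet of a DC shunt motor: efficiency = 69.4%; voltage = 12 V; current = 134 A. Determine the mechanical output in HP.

1.5 HP

P_in = V·I = 12 × 134 = 1608 W
P_out = η·P_in = 0.694 × 1608 = 1116 W
= 1116/746 = 1.5 HP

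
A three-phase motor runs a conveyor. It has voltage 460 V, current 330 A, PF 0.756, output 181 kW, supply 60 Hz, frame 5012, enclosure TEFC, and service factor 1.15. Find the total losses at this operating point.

17.8 kW

P_in = √3·V·I·cosφ = 1.732×460×330×0.756 = 198766 W
P_out = 181000 W
Losses = P_in − P_out = 198766 − 181000 = 17766 W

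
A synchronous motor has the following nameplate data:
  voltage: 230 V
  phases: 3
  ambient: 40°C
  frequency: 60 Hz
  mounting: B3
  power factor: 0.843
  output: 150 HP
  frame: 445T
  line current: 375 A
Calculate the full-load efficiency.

88.9 %

P_out = 150 × 746 = 111900 W
P_in = √3·V_L·I_L·cosφ = 1.732 × 230 × 375 × 0.843 = 125932 W
η = P_out / P_in = 111900 / 125932 = 0.889 = 88.9%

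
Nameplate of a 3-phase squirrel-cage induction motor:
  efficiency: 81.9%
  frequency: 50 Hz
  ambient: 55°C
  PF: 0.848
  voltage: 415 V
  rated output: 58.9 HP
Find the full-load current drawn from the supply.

88 A

P_out = 58.9 × 746 = 43939 W
P_in = P_out / η = 43939 / 0.819 = 53650 W
I_L = P_in / (√3·V_L·cosφ) = 53650 / (1.732 × 415 × 0.848) = 88 A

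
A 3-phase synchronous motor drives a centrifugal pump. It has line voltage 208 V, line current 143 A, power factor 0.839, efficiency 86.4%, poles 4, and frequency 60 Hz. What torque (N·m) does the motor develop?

198 N·m

P_in = √3·V·I·cosφ = 1.732 × 208 × 143 × 0.839 = 43222 W
P_out = η·P_in = 0.864 × 43222 = 37344 W
n = n_s = 120×60/4 = 1800 rpm (synchronous)
ω = 2π×1800/60 = 188.5 rad/s
τ = P_out/ω = 37344/188.5 = 198 N·m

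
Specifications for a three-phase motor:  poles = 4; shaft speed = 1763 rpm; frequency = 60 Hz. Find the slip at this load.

n_s = 120f/p = 120×60/4 = 1800 rpm
s = (n_s − n)/n_s = (1800 − 1763)/1800 = 0.0206

2.06 %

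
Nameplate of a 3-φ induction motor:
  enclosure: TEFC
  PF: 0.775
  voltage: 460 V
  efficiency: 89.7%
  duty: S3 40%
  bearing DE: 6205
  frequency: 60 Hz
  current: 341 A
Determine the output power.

P_in = √3·V·I·cosφ = 1.732 × 460 × 341 × 0.775 = 210553 W
P_out = η·P_in = 0.897 × 210553 = 188866 W

189 kW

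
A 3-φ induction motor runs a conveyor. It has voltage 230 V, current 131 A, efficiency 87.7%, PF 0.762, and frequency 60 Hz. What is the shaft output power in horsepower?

P_in = √3·V·I·cosφ = 1.732 × 230 × 131 × 0.762 = 39765 W
P_out = η·P_in = 0.877 × 39765 = 34874 W
= 34874/746 = 46.7 HP

46.7 HP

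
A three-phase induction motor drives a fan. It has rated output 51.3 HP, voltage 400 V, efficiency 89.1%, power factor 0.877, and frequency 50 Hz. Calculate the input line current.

P_out = 51.3 × 746 = 38270 W
P_in = P_out / η = 38270 / 0.891 = 42952 W
I_L = P_in / (√3·V_L·cosφ) = 42952 / (1.732 × 400 × 0.877) = 70.7 A

70.7 A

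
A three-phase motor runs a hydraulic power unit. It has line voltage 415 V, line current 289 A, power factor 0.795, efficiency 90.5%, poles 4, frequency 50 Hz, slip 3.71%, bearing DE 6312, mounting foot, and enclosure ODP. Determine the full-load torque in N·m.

988 N·m

P_in = √3·V·I·cosφ = 1.732 × 415 × 289 × 0.795 = 165143 W
P_out = η·P_in = 0.905 × 165143 = 149454 W
n_s = 120×50/4 = 1500 rpm; n = 1500×(1−0.0371) = 1444 rpm
ω = 2π×1444/60 = 151.2 rad/s
τ = P_out/ω = 149454/151.2 = 988 N·m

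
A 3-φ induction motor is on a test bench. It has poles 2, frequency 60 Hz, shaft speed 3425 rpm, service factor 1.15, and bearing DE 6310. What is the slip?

4.86 %

n_s = 120f/p = 120×60/2 = 3600 rpm
s = (n_s − n)/n_s = (3600 − 3425)/3600 = 0.0486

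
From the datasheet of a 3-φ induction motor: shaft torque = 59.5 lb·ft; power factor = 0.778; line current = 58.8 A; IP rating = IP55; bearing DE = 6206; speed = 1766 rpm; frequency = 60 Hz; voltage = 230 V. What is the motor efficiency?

τ = 59.5 lb·ft × 1.356 = 80.68 N·m
ω = 2π × 1766/60 = 184.9 rad/s; P_out = τω = 80.68 × 184.9 = 14918 W
P_in = √3·V_L·I_L·cosφ = 1.732 × 230 × 58.8 × 0.778 = 18224 W
η = P_out / P_in = 14918 / 18224 = 0.819 = 81.9%

81.9 %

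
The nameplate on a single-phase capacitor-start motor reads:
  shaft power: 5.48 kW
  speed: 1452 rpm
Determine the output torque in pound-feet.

26.6 lb·ft

ω = 2π × 1452/60 = 152.1 rad/s
τ = P/ω = 5480/152.1 = 36.03 N·m
In lb·ft: 36.03/1.356 = 26.6 lb·ft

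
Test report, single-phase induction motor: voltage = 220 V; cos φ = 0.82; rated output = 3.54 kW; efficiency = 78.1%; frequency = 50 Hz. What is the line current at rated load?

P_out = 3.54 kW = 3540 W
P_in = P_out / η = 3540 / 0.781 = 4533 W
I = P_in / (V·cosφ) = 4533 / (220 × 0.82) = 25.1 A

25.1 A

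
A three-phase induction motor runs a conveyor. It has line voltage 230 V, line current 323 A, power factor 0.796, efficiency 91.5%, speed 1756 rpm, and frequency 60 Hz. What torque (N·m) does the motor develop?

P_in = √3·V·I·cosφ = 1.732 × 230 × 323 × 0.796 = 102422 W
P_out = η·P_in = 0.915 × 102422 = 93716 W
n = 1756 rpm
ω = 2π×1756/60 = 183.9 rad/s
τ = P_out/ω = 93716/183.9 = 510 N·m

510 N·m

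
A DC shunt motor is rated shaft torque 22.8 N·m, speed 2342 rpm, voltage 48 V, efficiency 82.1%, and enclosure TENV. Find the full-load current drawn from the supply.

142 A

ω = 2π×2342/60 = 245.3 rad/s; P_out = τω = 22.8 × 245.3 = 5593 W
P_in = P_out / η = 5593 / 0.821 = 6812 W
I = P_in / V = 6812 / 48 = 142 A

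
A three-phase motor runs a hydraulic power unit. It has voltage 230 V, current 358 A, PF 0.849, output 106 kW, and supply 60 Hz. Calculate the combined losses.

P_in = √3·V·I·cosφ = 1.732×230×358×0.849 = 121078 W
P_out = 106000 W
Losses = P_in − P_out = 121078 − 106000 = 15078 W

15.1 kW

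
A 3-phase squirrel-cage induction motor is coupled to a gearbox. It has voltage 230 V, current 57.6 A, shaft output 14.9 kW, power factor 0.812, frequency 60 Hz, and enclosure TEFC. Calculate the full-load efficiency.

P_out = 14.9 kW = 14900 W
P_in = √3·V_L·I_L·cosφ = 1.732 × 230 × 57.6 × 0.812 = 18632 W
η = P_out / P_in = 14900 / 18632 = 0.800 = 80.0%

80.0 %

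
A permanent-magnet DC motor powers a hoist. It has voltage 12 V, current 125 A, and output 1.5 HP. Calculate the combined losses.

381 W

P_in = V·I = 12×125 = 1500 W
P_out = 1.5×746 = 1119 W
Losses = P_in − P_out = 1500 − 1119 = 381 W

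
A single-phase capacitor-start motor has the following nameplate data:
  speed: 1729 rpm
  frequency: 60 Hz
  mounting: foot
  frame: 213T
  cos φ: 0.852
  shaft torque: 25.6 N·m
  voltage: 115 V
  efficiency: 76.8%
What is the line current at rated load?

ω = 2π×1729/60 = 181.1 rad/s; P_out = τω = 25.6 × 181.1 = 4636 W
P_in = P_out / η = 4636 / 0.768 = 6036 W
I = P_in / (V·cosφ) = 6036 / (115 × 0.852) = 61.6 A

61.6 A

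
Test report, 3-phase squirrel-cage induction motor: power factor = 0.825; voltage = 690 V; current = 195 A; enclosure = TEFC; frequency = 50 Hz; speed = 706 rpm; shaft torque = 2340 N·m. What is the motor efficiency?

90.0 %

ω = 2π × 706/60 = 73.93 rad/s; P_out = τω = 2340 × 73.93 = 172996 W
P_in = √3·V_L·I_L·cosφ = 1.732 × 690 × 195 × 0.825 = 192258 W
η = P_out / P_in = 172996 / 192258 = 0.900 = 90.0%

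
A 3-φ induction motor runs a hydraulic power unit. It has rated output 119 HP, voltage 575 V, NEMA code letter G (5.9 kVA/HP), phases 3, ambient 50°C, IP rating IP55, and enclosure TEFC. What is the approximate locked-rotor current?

S_LR = 5.9 × 119 = 702.1 kVA
I_LR = S_LR/(√3·V_L) = 702100/(1.732×575) = 705 A

705 A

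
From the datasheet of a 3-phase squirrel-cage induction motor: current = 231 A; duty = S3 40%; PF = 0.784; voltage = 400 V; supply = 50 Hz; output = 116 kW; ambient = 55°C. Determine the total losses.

P_in = √3·V·I·cosφ = 1.732×400×231×0.784 = 125469 W
P_out = 116000 W
Losses = P_in − P_out = 125469 − 116000 = 9469 W

9.47 kW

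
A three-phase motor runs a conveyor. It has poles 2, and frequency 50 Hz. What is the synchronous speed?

3000 rpm

n_s = 120f/p = 120×50/2 = 3000 rpm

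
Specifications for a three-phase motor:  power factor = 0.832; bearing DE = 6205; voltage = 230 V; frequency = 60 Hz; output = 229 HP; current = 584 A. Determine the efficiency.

88.3 %

P_out = 229 × 746 = 170834 W
P_in = √3·V_L·I_L·cosφ = 1.732 × 230 × 584 × 0.832 = 193558 W
η = P_out / P_in = 170834 / 193558 = 0.883 = 88.3%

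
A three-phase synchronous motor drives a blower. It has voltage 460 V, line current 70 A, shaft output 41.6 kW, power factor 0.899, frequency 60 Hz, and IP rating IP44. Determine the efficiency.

83.0 %

P_out = 41.6 kW = 41600 W
P_in = √3·V_L·I_L·cosφ = 1.732 × 460 × 70 × 0.899 = 50138 W
η = P_out / P_in = 41600 / 50138 = 0.830 = 83.0%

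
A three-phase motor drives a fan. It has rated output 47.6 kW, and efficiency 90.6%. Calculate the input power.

52.5 kW

P_out = 47600 W
P_in = P_out/η = 47600/0.906 = 52539 W = 52.5 kW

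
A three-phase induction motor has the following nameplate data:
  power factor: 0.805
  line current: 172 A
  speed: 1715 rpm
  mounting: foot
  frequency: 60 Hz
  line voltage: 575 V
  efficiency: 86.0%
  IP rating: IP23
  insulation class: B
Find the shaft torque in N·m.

P_in = √3·V·I·cosφ = 1.732 × 575 × 172 × 0.805 = 137892 W
P_out = η·P_in = 0.86 × 137892 = 118587 W
n = 1715 rpm
ω = 2π×1715/60 = 179.6 rad/s
τ = P_out/ω = 118587/179.6 = 660 N·m

660 N·m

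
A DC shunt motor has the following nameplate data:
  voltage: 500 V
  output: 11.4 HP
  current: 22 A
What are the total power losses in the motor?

P_in = V·I = 500×22 = 11000 W
P_out = 11.4×746 = 8504 W
Losses = P_in − P_out = 11000 − 8504 = 2496 W

2500 W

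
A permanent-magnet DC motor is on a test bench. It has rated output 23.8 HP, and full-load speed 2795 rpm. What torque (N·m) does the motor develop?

P_out = 23.8 × 746 = 17755 W
ω = 2π × 2795/60 = 292.7 rad/s
τ = P_out/ω = 17755/292.7 = 60.7 N·m

60.7 N·m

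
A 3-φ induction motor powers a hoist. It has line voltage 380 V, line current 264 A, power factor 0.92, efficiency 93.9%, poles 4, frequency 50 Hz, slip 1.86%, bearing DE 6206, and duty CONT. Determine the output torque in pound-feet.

P_in = √3·V·I·cosφ = 1.732 × 380 × 264 × 0.92 = 159854 W
P_out = η·P_in = 0.939 × 159854 = 150103 W
n_s = 120×50/4 = 1500 rpm; n = 1500×(1−0.0186) = 1472 rpm
ω = 2π×1472/60 = 154.1 rad/s
τ = P_out/ω = 150103/154.1 = 974.1 N·m
In lb·ft: 974.1/1.356 = 718 lb·ft

718 lb·ft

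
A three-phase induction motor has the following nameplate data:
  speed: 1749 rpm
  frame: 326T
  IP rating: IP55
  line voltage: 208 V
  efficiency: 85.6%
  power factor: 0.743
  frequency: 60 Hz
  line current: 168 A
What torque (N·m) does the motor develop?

210 N·m

P_in = √3·V·I·cosφ = 1.732 × 208 × 168 × 0.743 = 44969 W
P_out = η·P_in = 0.856 × 44969 = 38493 W
n = 1749 rpm
ω = 2π×1749/60 = 183.2 rad/s
τ = P_out/ω = 38493/183.2 = 210 N·m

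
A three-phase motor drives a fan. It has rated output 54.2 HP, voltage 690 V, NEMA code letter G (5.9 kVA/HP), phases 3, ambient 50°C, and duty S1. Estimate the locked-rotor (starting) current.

268 A

S_LR = 5.9 × 54.2 = 319.78 kVA
I_LR = S_LR/(√3·V_L) = 319780/(1.732×690) = 268 A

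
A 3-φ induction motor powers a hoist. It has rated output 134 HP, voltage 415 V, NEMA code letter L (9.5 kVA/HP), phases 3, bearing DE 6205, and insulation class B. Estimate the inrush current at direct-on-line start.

S_LR = 9.5 × 134 = 1273 kVA
I_LR = S_LR/(√3·V_L) = 1273000/(1.732×415) = 1770 A

1770 A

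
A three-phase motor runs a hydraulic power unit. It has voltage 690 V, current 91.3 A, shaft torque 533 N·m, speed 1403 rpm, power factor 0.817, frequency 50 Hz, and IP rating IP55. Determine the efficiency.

ω = 2π × 1403/60 = 146.9 rad/s; P_out = τω = 533 × 146.9 = 78298 W
P_in = √3·V_L·I_L·cosφ = 1.732 × 690 × 91.3 × 0.817 = 89144 W
η = P_out / P_in = 78298 / 89144 = 0.878 = 87.8%

87.8 %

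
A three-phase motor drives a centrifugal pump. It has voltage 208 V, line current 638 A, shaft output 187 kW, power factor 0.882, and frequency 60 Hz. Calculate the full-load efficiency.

P_out = 187 kW = 187000 W
P_in = √3·V_L·I_L·cosφ = 1.732 × 208 × 638 × 0.882 = 202722 W
η = P_out / P_in = 187000 / 202722 = 0.922 = 92.2%

92.2 %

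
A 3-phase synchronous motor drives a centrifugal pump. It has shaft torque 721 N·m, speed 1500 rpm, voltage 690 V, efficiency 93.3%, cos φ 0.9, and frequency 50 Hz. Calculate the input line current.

ω = 2π×1500/60 = 157.1 rad/s; P_out = τω = 721 × 157.1 = 113269 W
P_in = P_out / η = 113269 / 0.933 = 121403 W
I_L = P_in / (√3·V_L·cosφ) = 121403 / (1.732 × 690 × 0.9) = 113 A

113 A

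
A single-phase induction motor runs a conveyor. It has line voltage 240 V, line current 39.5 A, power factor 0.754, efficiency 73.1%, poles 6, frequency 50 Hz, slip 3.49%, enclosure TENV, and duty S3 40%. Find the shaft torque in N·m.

P_in = V·I·cosφ = 240 × 39.5 × 0.754 = 7148 W
P_out = η·P_in = 0.731 × 7148 = 5225 W
n_s = 120×50/6 = 1000 rpm; n = 1000×(1−0.0349) = 965 rpm
ω = 2π×965/60 = 101.1 rad/s
τ = P_out/ω = 5225/101.1 = 51.7 N·m

51.7 N·m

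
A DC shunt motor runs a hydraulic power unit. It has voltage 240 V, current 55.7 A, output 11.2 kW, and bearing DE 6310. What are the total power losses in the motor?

2170 W

P_in = V·I = 240×55.7 = 13368 W
P_out = 11200 W
Losses = P_in − P_out = 13368 − 11200 = 2168 W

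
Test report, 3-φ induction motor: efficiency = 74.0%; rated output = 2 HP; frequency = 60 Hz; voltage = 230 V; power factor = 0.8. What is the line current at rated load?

P_out = 2 × 746 = 1492 W
P_in = P_out / η = 1492 / 0.740 = 2016 W
I_L = P_in / (√3·V_L·cosφ) = 2016 / (1.732 × 230 × 0.8) = 6.33 A

6.33 A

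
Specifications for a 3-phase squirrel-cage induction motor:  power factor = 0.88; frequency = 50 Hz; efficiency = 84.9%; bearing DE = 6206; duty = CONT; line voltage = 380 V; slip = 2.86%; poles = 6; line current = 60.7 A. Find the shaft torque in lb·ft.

216 lb·ft

P_in = √3·V·I·cosφ = 1.732 × 380 × 60.7 × 0.88 = 35156 W
P_out = η·P_in = 0.849 × 35156 = 29847 W
n_s = 120×50/6 = 1000 rpm; n = 1000×(1−0.0286) = 971 rpm
ω = 2π×971/60 = 101.7 rad/s
τ = P_out/ω = 29847/101.7 = 293.5 N·m
In lb·ft: 293.5/1.356 = 216 lb·ft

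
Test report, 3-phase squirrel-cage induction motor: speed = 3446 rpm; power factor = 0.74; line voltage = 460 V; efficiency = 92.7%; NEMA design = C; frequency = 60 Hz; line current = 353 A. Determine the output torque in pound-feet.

P_in = √3·V·I·cosφ = 1.732 × 460 × 353 × 0.74 = 208119 W
P_out = η·P_in = 0.927 × 208119 = 192926 W
n = 3446 rpm
ω = 2π×3446/60 = 360.9 rad/s
τ = P_out/ω = 192926/360.9 = 534.6 N·m
In lb·ft: 534.6/1.356 = 394 lb·ft

394 lb·ft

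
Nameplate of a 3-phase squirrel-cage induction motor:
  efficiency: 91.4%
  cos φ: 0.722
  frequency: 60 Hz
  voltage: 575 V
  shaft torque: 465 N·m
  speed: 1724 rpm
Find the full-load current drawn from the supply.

ω = 2π×1724/60 = 180.5 rad/s; P_out = τω = 465 × 180.5 = 83933 W
P_in = P_out / η = 83933 / 0.914 = 91830 W
I_L = P_in / (√3·V_L·cosφ) = 91830 / (1.732 × 575 × 0.722) = 128 A

128 A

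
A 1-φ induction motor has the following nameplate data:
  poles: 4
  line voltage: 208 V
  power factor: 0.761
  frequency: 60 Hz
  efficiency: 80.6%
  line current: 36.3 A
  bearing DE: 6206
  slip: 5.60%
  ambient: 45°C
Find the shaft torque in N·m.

P_in = V·I·cosφ = 208 × 36.3 × 0.761 = 5746 W
P_out = η·P_in = 0.806 × 5746 = 4631 W
n_s = 120×60/4 = 1800 rpm; n = 1800×(1−0.056) = 1699 rpm
ω = 2π×1699/60 = 177.9 rad/s
τ = P_out/ω = 4631/177.9 = 26 N·m

26 N·m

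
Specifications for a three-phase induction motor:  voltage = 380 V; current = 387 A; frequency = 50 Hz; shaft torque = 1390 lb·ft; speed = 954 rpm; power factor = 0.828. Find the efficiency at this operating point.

τ = 1390 lb·ft × 1.356 = 1885 N·m
ω = 2π × 954/60 = 99.9 rad/s; P_out = τω = 1885 × 99.9 = 188312 W
P_in = √3·V_L·I_L·cosφ = 1.732 × 380 × 387 × 0.828 = 210898 W
η = P_out / P_in = 188312 / 210898 = 0.893 = 89.3%

89.3 %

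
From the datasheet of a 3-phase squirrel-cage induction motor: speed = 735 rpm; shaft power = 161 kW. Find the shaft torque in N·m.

2090 N·m

ω = 2π × 735/60 = 76.97 rad/s
τ = P/ω = 161000/76.97 = 2090 N·m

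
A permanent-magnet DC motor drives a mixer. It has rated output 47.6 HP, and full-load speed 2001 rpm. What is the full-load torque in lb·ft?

P_out = 47.6 × 746 = 35510 W
ω = 2π × 2001/60 = 209.5 rad/s
τ = P_out/ω = 35510/209.5 = 169.5 N·m
In lb·ft: 169.5/1.356 = 125 lb·ft

125 lb·ft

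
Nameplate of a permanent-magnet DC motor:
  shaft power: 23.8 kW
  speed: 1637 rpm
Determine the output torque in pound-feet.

102 lb·ft

ω = 2π × 1637/60 = 171.4 rad/s
τ = P/ω = 23800/171.4 = 138.9 N·m
In lb·ft: 138.9/1.356 = 102 lb·ft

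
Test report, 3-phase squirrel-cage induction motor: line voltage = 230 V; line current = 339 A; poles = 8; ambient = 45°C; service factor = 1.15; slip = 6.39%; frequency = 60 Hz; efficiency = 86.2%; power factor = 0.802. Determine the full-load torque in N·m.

P_in = √3·V·I·cosφ = 1.732 × 230 × 339 × 0.802 = 108305 W
P_out = η·P_in = 0.862 × 108305 = 93359 W
n_s = 120×60/8 = 900 rpm; n = 900×(1−0.0639) = 842 rpm
ω = 2π×842/60 = 88.17 rad/s
τ = P_out/ω = 93359/88.17 = 1060 N·m

1060 N·m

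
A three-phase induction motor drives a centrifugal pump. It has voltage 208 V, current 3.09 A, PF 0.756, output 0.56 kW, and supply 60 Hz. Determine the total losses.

P_in = √3·V·I·cosφ = 1.732×208×3.09×0.756 = 842 W
P_out = 560 W
Losses = P_in − P_out = 842 − 560 = 282 W

282 W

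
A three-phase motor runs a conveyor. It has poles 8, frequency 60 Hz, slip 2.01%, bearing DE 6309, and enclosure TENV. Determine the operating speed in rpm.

n_s = 120f/p = 120×60/8 = 900 rpm
n = n_s(1 − s) = 900 × (1 − 0.0201) = 882 rpm

882 rpm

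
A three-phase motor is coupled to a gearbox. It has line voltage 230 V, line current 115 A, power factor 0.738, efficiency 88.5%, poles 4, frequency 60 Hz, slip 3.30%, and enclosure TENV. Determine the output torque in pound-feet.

P_in = √3·V·I·cosφ = 1.732 × 230 × 115 × 0.738 = 33809 W
P_out = η·P_in = 0.885 × 33809 = 29921 W
n_s = 120×60/4 = 1800 rpm; n = 1800×(1−0.033) = 1741 rpm
ω = 2π×1741/60 = 182.3 rad/s
τ = P_out/ω = 29921/182.3 = 164.1 N·m
In lb·ft: 164.1/1.356 = 121 lb·ft

121 lb·ft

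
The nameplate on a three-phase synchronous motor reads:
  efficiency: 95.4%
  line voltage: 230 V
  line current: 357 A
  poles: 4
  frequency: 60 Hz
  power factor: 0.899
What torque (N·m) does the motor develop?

P_in = √3·V·I·cosφ = 1.732 × 230 × 357 × 0.899 = 127851 W
P_out = η·P_in = 0.954 × 127851 = 121970 W
n = n_s = 120×60/4 = 1800 rpm (synchronous)
ω = 2π×1800/60 = 188.5 rad/s
τ = P_out/ω = 121970/188.5 = 647 N·m

647 N·m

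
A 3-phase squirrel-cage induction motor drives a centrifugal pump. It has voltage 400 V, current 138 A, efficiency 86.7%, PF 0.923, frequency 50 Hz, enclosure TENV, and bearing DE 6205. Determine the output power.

76.5 kW

P_in = √3·V·I·cosφ = 1.732 × 400 × 138 × 0.923 = 88245 W
P_out = η·P_in = 0.867 × 88245 = 76508 W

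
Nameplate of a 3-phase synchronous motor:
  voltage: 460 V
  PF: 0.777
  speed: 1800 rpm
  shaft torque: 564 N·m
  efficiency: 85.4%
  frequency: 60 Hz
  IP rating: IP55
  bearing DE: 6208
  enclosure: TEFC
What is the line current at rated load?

ω = 2π×1800/60 = 188.5 rad/s; P_out = τω = 564 × 188.5 = 106314 W
P_in = P_out / η = 106314 / 0.854 = 124489 W
I_L = P_in / (√3·V_L·cosφ) = 124489 / (1.732 × 460 × 0.777) = 201 A

201 A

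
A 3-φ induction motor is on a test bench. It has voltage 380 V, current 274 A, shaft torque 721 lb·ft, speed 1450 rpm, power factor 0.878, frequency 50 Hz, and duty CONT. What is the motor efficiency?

93.7 %

τ = 721 lb·ft × 1.356 = 977.7 N·m
ω = 2π × 1450/60 = 151.8 rad/s; P_out = τω = 977.7 × 151.8 = 148415 W
P_in = √3·V_L·I_L·cosφ = 1.732 × 380 × 274 × 0.878 = 158335 W
η = P_out / P_in = 148415 / 158335 = 0.937 = 93.7%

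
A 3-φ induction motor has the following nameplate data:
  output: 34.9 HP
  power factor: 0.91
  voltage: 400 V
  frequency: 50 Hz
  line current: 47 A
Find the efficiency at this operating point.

87.9 %

P_out = 34.9 × 746 = 26035 W
P_in = √3·V_L·I_L·cosφ = 1.732 × 400 × 47 × 0.91 = 29631 W
η = P_out / P_in = 26035 / 29631 = 0.879 = 87.9%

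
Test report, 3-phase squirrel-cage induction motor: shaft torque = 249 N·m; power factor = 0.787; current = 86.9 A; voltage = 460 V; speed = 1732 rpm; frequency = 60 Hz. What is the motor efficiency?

ω = 2π × 1732/60 = 181.4 rad/s; P_out = τω = 249 × 181.4 = 45169 W
P_in = √3·V_L·I_L·cosφ = 1.732 × 460 × 86.9 × 0.787 = 54488 W
η = P_out / P_in = 45169 / 54488 = 0.829 = 82.9%

82.9 %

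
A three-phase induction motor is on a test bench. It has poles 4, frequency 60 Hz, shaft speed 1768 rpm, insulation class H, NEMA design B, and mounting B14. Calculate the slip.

n_s = 120f/p = 120×60/4 = 1800 rpm
s = (n_s − n)/n_s = (1800 − 1768)/1800 = 0.0178

1.8 %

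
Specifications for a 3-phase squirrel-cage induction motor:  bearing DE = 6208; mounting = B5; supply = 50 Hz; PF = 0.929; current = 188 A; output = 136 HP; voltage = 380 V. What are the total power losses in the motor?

13.5 kW

P_in = √3·V·I·cosφ = 1.732×380×188×0.929 = 114949 W
P_out = 136×746 = 101456 W
Losses = P_in − P_out = 114949 − 101456 = 13493 W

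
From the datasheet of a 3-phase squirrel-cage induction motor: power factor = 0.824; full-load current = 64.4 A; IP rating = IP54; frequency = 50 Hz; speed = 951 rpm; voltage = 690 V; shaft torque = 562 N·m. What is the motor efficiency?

ω = 2π × 951/60 = 99.59 rad/s; P_out = τω = 562 × 99.59 = 55970 W
P_in = √3·V_L·I_L·cosφ = 1.732 × 690 × 64.4 × 0.824 = 63418 W
η = P_out / P_in = 55970 / 63418 = 0.883 = 88.3%

88.3 %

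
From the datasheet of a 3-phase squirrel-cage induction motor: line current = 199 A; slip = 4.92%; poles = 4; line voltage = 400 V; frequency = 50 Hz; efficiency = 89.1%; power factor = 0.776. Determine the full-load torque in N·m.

638 N·m

P_in = √3·V·I·cosφ = 1.732 × 400 × 199 × 0.776 = 106985 W
P_out = η·P_in = 0.891 × 106985 = 95324 W
n_s = 120×50/4 = 1500 rpm; n = 1500×(1−0.0492) = 1426 rpm
ω = 2π×1426/60 = 149.3 rad/s
τ = P_out/ω = 95324/149.3 = 638 N·m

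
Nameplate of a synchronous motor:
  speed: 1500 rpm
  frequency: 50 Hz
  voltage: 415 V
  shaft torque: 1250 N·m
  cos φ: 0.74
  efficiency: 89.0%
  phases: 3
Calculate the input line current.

ω = 2π×1500/60 = 157.1 rad/s; P_out = τω = 1250 × 157.1 = 196375 W
P_in = P_out / η = 196375 / 0.890 = 220646 W
I_L = P_in / (√3·V_L·cosφ) = 220646 / (1.732 × 415 × 0.74) = 415 A

415 A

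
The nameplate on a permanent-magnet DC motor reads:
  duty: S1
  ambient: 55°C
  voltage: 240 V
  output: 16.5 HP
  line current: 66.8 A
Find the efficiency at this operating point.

P_out = 16.5 × 746 = 12309 W
P_in = V·I = 240 × 66.8 = 16032 W
η = P_out / P_in = 12309 / 16032 = 0.768 = 76.8%

76.8 %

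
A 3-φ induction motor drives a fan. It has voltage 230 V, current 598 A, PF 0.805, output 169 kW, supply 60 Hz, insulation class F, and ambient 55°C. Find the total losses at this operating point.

22800 W

P_in = √3·V·I·cosφ = 1.732×230×598×0.805 = 191767 W
P_out = 169000 W
Losses = P_in − P_out = 191767 − 169000 = 22767 W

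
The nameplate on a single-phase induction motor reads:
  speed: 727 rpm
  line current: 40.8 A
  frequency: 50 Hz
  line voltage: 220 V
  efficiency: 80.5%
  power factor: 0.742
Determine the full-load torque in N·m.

P_in = V·I·cosφ = 220 × 40.8 × 0.742 = 6660 W
P_out = η·P_in = 0.805 × 6660 = 5361 W
n = 727 rpm
ω = 2π×727/60 = 76.13 rad/s
τ = P_out/ω = 5361/76.13 = 70.4 N·m

70.4 N·m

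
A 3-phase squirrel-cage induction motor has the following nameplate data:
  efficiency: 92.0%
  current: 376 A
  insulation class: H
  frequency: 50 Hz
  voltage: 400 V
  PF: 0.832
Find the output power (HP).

267 HP

P_in = √3·V·I·cosφ = 1.732 × 400 × 376 × 0.832 = 216730 W
P_out = η·P_in = 0.92 × 216730 = 199392 W
= 199392/746 = 267 HP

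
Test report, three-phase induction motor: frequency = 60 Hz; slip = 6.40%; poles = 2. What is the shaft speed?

3370 rpm

n_s = 120f/p = 120×60/2 = 3600 rpm
n = n_s(1 − s) = 3600 × (1 − 0.064) = 3370 rpm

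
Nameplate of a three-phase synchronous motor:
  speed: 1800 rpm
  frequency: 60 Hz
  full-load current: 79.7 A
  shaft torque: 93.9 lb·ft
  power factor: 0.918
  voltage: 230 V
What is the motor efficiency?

τ = 93.9 lb·ft × 1.356 = 127.3 N·m
ω = 2π × 1800/60 = 188.5 rad/s; P_out = τω = 127.3 × 188.5 = 23996 W
P_in = √3·V_L·I_L·cosφ = 1.732 × 230 × 79.7 × 0.918 = 29146 W
η = P_out / P_in = 23996 / 29146 = 0.823 = 82.3%

82.3 %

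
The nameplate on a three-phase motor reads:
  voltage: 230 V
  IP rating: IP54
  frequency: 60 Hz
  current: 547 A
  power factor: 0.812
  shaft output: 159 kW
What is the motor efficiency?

89.9 %

P_out = 159 kW = 159000 W
P_in = √3·V_L·I_L·cosφ = 1.732 × 230 × 547 × 0.812 = 176937 W
η = P_out / P_in = 159000 / 176937 = 0.899 = 89.9%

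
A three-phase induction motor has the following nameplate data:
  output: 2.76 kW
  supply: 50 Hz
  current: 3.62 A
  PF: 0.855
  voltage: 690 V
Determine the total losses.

939 W

P_in = √3·V·I·cosφ = 1.732×690×3.62×0.855 = 3699 W
P_out = 2760 W
Losses = P_in − P_out = 3699 − 2760 = 939 W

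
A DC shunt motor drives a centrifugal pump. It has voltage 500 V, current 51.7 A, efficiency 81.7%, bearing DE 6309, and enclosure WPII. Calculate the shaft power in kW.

P_in = V·I = 500 × 51.7 = 25850 W
P_out = η·P_in = 0.817 × 25850 = 21119 W

21.1 kW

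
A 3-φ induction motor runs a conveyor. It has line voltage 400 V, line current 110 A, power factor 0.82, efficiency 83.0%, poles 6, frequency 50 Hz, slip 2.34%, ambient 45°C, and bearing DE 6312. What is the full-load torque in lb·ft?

374 lb·ft

P_in = √3·V·I·cosφ = 1.732 × 400 × 110 × 0.82 = 62491 W
P_out = η·P_in = 0.83 × 62491 = 51868 W
n_s = 120×50/6 = 1000 rpm; n = 1000×(1−0.0234) = 977 rpm
ω = 2π×977/60 = 102.3 rad/s
τ = P_out/ω = 51868/102.3 = 507 N·m
In lb·ft: 507/1.356 = 374 lb·ft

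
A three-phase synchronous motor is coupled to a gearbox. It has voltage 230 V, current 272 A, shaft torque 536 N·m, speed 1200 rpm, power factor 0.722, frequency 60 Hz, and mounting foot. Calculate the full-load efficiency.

ω = 2π × 1200/60 = 125.7 rad/s; P_out = τω = 536 × 125.7 = 67375 W
P_in = √3·V_L·I_L·cosφ = 1.732 × 230 × 272 × 0.722 = 78232 W
η = P_out / P_in = 67375 / 78232 = 0.861 = 86.1%

86.1 %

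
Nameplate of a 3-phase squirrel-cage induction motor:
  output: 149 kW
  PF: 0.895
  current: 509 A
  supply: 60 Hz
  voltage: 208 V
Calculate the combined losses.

15.1 kW

P_in = √3·V·I·cosφ = 1.732×208×509×0.895 = 164116 W
P_out = 149000 W
Losses = P_in − P_out = 164116 − 149000 = 15116 W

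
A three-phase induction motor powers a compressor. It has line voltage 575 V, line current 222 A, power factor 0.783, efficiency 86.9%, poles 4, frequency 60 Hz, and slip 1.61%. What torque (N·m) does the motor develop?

P_in = √3·V·I·cosφ = 1.732 × 575 × 222 × 0.783 = 173113 W
P_out = η·P_in = 0.869 × 173113 = 150435 W
n_s = 120×60/4 = 1800 rpm; n = 1800×(1−0.0161) = 1771 rpm
ω = 2π×1771/60 = 185.5 rad/s
τ = P_out/ω = 150435/185.5 = 811 N·m

811 N·m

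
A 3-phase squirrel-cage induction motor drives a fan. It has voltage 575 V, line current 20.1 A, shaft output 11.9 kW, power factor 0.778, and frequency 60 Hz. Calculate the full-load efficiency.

P_out = 11.9 kW = 11900 W
P_in = √3·V_L·I_L·cosφ = 1.732 × 575 × 20.1 × 0.778 = 15574 W
η = P_out / P_in = 11900 / 15574 = 0.764 = 76.4%

76.4 %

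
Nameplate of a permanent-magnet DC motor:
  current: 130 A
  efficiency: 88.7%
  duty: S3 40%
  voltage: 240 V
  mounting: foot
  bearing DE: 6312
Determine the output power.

P_in = V·I = 240 × 130 = 31200 W
P_out = η·P_in = 0.887 × 31200 = 27674 W

27.7 kW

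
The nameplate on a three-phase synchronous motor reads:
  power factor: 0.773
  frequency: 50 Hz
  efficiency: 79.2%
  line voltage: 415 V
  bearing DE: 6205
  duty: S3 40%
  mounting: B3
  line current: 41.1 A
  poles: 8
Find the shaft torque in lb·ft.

P_in = √3·V·I·cosφ = 1.732 × 415 × 41.1 × 0.773 = 22836 W
P_out = η·P_in = 0.792 × 22836 = 18086 W
n = n_s = 120×50/8 = 750 rpm (synchronous)
ω = 2π×750/60 = 78.54 rad/s
τ = P_out/ω = 18086/78.54 = 230.3 N·m
In lb·ft: 230.3/1.356 = 170 lb·ft

170 lb·ft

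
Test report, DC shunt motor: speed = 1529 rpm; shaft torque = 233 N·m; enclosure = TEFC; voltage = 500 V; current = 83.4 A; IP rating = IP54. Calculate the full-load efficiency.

ω = 2π × 1529/60 = 160.1 rad/s; P_out = τω = 233 × 160.1 = 37303 W
P_in = V·I = 500 × 83.4 = 41700 W
η = P_out / P_in = 37303 / 41700 = 0.895 = 89.5%

89.5 %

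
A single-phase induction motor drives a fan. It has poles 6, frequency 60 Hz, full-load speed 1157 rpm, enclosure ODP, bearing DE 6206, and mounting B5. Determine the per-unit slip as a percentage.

3.6 %

n_s = 120f/p = 120×60/6 = 1200 rpm
s = (n_s − n)/n_s = (1200 − 1157)/1200 = 0.0358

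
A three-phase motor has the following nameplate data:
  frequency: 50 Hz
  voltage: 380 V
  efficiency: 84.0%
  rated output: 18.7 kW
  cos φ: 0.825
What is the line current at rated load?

41 A

P_out = 18.7 kW = 18700 W
P_in = P_out / η = 18700 / 0.840 = 22262 W
I_L = P_in / (√3·V_L·cosφ) = 22262 / (1.732 × 380 × 0.825) = 41 A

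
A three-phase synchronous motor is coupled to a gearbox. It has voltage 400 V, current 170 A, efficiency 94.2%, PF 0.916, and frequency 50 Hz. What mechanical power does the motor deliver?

P_in = √3·V·I·cosφ = 1.732 × 400 × 170 × 0.916 = 107883 W
P_out = η·P_in = 0.942 × 107883 = 101626 W

102 kW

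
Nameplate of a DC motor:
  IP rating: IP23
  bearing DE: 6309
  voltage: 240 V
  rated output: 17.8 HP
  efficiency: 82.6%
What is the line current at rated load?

67 A

P_out = 17.8 × 746 = 13279 W
P_in = P_out / η = 13279 / 0.826 = 16076 W
I = P_in / V = 16076 / 240 = 67 A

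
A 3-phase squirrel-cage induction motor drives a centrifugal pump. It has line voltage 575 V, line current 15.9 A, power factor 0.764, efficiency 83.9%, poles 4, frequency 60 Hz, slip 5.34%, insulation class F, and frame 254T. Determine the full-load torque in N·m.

P_in = √3·V·I·cosφ = 1.732 × 575 × 15.9 × 0.764 = 12098 W
P_out = η·P_in = 0.839 × 12098 = 10150 W
n_s = 120×60/4 = 1800 rpm; n = 1800×(1−0.0534) = 1704 rpm
ω = 2π×1704/60 = 178.4 rad/s
τ = P_out/ω = 10150/178.4 = 56.9 N·m

56.9 N·m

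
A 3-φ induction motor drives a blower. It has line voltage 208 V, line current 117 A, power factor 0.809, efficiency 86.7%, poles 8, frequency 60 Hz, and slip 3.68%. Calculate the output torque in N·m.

P_in = √3·V·I·cosφ = 1.732 × 208 × 117 × 0.809 = 34099 W
P_out = η·P_in = 0.867 × 34099 = 29564 W
n_s = 120×60/8 = 900 rpm; n = 900×(1−0.0368) = 867 rpm
ω = 2π×867/60 = 90.79 rad/s
τ = P_out/ω = 29564/90.79 = 326 N·m

326 N·m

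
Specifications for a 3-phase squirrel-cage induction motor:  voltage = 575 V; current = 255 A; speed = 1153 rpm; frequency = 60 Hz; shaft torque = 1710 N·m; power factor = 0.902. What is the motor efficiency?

ω = 2π × 1153/60 = 120.7 rad/s; P_out = τω = 1710 × 120.7 = 206397 W
P_in = √3·V_L·I_L·cosφ = 1.732 × 575 × 255 × 0.902 = 229067 W
η = P_out / P_in = 206397 / 229067 = 0.901 = 90.1%

90.1 %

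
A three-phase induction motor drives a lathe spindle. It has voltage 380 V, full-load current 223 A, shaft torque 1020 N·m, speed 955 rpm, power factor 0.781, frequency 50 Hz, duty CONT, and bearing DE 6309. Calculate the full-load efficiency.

ω = 2π × 955/60 = 100 rad/s; P_out = τω = 1020 × 100 = 102000 W
P_in = √3·V_L·I_L·cosφ = 1.732 × 380 × 223 × 0.781 = 114627 W
η = P_out / P_in = 102000 / 114627 = 0.890 = 89.0%

89.0 %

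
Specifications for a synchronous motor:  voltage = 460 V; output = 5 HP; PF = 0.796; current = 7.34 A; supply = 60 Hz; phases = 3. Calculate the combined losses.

P_in = √3·V·I·cosφ = 1.732×460×7.34×0.796 = 4655 W
P_out = 5×746 = 3730 W
Losses = P_in − P_out = 4655 − 3730 = 925 W

925 W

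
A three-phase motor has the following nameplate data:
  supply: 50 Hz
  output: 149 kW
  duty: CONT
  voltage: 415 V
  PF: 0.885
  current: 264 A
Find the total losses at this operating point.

P_in = √3·V·I·cosφ = 1.732×415×264×0.885 = 167936 W
P_out = 149000 W
Losses = P_in − P_out = 167936 − 149000 = 18936 W

18900 W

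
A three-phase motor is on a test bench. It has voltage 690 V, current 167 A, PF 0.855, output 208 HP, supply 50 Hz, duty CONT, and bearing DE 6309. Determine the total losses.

P_in = √3·V·I·cosφ = 1.732×690×167×0.855 = 170639 W
P_out = 208×746 = 155168 W
Losses = P_in − P_out = 170639 − 155168 = 15471 W

15500 W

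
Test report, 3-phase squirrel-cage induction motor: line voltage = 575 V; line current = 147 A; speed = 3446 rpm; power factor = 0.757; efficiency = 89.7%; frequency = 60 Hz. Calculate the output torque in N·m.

275 N·m

P_in = √3·V·I·cosφ = 1.732 × 575 × 147 × 0.757 = 110823 W
P_out = η·P_in = 0.897 × 110823 = 99408 W
n = 3446 rpm
ω = 2π×3446/60 = 360.9 rad/s
τ = P_out/ω = 99408/360.9 = 275 N·m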